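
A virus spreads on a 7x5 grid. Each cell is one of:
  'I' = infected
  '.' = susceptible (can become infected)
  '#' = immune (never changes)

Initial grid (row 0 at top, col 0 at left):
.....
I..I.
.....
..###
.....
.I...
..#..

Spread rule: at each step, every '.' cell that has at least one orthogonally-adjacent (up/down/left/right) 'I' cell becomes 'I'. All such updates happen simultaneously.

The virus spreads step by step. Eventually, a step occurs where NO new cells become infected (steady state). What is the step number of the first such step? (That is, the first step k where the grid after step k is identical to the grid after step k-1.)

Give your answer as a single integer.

Answer: 5

Derivation:
Step 0 (initial): 3 infected
Step 1: +11 new -> 14 infected
Step 2: +12 new -> 26 infected
Step 3: +3 new -> 29 infected
Step 4: +2 new -> 31 infected
Step 5: +0 new -> 31 infected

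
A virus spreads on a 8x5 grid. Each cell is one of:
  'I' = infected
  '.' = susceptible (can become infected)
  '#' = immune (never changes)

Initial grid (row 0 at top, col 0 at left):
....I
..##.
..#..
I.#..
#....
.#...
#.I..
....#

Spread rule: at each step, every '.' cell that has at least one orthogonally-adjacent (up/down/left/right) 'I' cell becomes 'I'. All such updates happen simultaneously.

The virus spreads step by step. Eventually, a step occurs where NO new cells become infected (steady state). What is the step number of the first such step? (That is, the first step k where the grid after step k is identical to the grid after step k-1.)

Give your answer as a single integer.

Answer: 5

Derivation:
Step 0 (initial): 3 infected
Step 1: +8 new -> 11 infected
Step 2: +10 new -> 21 infected
Step 3: +8 new -> 29 infected
Step 4: +2 new -> 31 infected
Step 5: +0 new -> 31 infected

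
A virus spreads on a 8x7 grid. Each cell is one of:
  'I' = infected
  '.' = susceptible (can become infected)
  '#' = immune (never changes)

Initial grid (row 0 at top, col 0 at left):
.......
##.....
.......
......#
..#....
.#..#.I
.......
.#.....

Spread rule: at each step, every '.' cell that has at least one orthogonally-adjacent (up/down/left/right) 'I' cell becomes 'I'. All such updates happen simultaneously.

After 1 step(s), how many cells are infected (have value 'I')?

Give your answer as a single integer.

Answer: 4

Derivation:
Step 0 (initial): 1 infected
Step 1: +3 new -> 4 infected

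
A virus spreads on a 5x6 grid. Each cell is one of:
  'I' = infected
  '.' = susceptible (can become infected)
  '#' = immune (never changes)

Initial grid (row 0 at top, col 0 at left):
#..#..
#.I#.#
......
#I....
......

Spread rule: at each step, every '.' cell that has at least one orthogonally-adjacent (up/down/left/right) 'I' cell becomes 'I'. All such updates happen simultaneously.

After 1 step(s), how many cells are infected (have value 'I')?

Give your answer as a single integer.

Step 0 (initial): 2 infected
Step 1: +6 new -> 8 infected

Answer: 8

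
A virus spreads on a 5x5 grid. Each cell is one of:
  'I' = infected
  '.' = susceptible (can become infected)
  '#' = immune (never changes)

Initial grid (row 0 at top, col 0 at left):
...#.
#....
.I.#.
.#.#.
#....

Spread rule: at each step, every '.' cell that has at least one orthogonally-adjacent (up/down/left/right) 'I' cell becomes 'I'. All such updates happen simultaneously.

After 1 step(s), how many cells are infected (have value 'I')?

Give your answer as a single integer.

Answer: 4

Derivation:
Step 0 (initial): 1 infected
Step 1: +3 new -> 4 infected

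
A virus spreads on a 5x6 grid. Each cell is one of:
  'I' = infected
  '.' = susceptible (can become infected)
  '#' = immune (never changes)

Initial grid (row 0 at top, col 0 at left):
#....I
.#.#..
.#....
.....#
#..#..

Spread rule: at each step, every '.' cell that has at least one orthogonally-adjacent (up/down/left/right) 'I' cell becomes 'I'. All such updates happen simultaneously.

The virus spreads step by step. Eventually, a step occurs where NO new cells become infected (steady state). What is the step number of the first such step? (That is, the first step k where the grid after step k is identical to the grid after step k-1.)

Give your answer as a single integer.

Answer: 11

Derivation:
Step 0 (initial): 1 infected
Step 1: +2 new -> 3 infected
Step 2: +3 new -> 6 infected
Step 3: +2 new -> 8 infected
Step 4: +4 new -> 12 infected
Step 5: +3 new -> 15 infected
Step 6: +2 new -> 17 infected
Step 7: +2 new -> 19 infected
Step 8: +2 new -> 21 infected
Step 9: +1 new -> 22 infected
Step 10: +1 new -> 23 infected
Step 11: +0 new -> 23 infected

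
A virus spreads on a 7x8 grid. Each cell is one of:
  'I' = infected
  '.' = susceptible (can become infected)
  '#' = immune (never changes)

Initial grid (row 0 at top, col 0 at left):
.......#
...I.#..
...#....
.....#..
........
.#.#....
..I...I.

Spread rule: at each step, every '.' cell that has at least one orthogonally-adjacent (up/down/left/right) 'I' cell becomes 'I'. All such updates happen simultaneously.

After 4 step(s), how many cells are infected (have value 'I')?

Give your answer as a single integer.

Answer: 46

Derivation:
Step 0 (initial): 3 infected
Step 1: +9 new -> 12 infected
Step 2: +11 new -> 23 infected
Step 3: +14 new -> 37 infected
Step 4: +9 new -> 46 infected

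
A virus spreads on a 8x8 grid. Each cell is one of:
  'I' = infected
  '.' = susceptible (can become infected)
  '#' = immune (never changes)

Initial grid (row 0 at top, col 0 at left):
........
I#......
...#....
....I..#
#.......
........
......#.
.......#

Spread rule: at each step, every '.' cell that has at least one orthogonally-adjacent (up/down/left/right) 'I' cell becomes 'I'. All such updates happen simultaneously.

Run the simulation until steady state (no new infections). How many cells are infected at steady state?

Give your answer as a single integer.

Answer: 58

Derivation:
Step 0 (initial): 2 infected
Step 1: +6 new -> 8 infected
Step 2: +10 new -> 18 infected
Step 3: +12 new -> 30 infected
Step 4: +12 new -> 42 infected
Step 5: +7 new -> 49 infected
Step 6: +6 new -> 55 infected
Step 7: +2 new -> 57 infected
Step 8: +1 new -> 58 infected
Step 9: +0 new -> 58 infected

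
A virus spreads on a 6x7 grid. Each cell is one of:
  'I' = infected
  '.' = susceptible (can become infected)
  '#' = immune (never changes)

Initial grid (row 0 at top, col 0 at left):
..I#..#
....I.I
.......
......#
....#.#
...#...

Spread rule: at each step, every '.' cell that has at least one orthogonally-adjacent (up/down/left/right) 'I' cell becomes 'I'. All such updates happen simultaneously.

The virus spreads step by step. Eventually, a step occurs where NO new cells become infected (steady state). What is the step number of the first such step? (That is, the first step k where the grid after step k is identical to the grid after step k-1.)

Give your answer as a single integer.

Answer: 8

Derivation:
Step 0 (initial): 3 infected
Step 1: +7 new -> 10 infected
Step 2: +7 new -> 17 infected
Step 3: +5 new -> 22 infected
Step 4: +5 new -> 27 infected
Step 5: +4 new -> 31 infected
Step 6: +4 new -> 35 infected
Step 7: +1 new -> 36 infected
Step 8: +0 new -> 36 infected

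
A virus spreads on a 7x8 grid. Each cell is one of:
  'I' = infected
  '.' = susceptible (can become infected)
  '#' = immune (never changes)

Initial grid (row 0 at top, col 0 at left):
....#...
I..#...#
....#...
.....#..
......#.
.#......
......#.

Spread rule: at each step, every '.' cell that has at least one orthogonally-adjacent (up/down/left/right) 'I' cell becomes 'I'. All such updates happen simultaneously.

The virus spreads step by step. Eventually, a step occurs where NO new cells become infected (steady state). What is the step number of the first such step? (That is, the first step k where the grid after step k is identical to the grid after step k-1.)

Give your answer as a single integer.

Answer: 19

Derivation:
Step 0 (initial): 1 infected
Step 1: +3 new -> 4 infected
Step 2: +4 new -> 8 infected
Step 3: +4 new -> 12 infected
Step 4: +5 new -> 17 infected
Step 5: +3 new -> 20 infected
Step 6: +4 new -> 24 infected
Step 7: +3 new -> 27 infected
Step 8: +3 new -> 30 infected
Step 9: +2 new -> 32 infected
Step 10: +2 new -> 34 infected
Step 11: +1 new -> 35 infected
Step 12: +2 new -> 37 infected
Step 13: +1 new -> 38 infected
Step 14: +2 new -> 40 infected
Step 15: +1 new -> 41 infected
Step 16: +2 new -> 43 infected
Step 17: +2 new -> 45 infected
Step 18: +3 new -> 48 infected
Step 19: +0 new -> 48 infected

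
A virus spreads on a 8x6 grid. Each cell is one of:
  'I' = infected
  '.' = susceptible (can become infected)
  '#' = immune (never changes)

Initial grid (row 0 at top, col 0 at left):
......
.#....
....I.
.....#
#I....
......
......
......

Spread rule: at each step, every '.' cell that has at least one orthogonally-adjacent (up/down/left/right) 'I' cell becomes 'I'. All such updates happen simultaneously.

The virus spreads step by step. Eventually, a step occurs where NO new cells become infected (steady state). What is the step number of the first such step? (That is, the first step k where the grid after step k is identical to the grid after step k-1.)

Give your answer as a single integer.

Step 0 (initial): 2 infected
Step 1: +7 new -> 9 infected
Step 2: +13 new -> 22 infected
Step 3: +10 new -> 32 infected
Step 4: +7 new -> 39 infected
Step 5: +5 new -> 44 infected
Step 6: +1 new -> 45 infected
Step 7: +0 new -> 45 infected

Answer: 7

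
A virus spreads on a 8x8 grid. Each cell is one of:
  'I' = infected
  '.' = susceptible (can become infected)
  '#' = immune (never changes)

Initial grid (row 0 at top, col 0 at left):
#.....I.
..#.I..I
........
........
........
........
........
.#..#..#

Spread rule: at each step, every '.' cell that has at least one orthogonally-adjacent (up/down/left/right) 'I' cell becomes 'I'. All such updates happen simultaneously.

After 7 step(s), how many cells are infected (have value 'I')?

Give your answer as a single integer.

Answer: 54

Derivation:
Step 0 (initial): 3 infected
Step 1: +8 new -> 11 infected
Step 2: +6 new -> 17 infected
Step 3: +7 new -> 24 infected
Step 4: +8 new -> 32 infected
Step 5: +9 new -> 41 infected
Step 6: +7 new -> 48 infected
Step 7: +6 new -> 54 infected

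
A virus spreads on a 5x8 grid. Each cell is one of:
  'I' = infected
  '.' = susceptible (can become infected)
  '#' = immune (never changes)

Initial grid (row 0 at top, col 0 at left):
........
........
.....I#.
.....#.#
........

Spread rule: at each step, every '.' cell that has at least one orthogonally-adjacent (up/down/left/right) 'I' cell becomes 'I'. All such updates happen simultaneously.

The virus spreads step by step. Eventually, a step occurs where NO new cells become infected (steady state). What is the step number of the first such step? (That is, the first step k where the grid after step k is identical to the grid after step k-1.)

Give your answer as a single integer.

Answer: 8

Derivation:
Step 0 (initial): 1 infected
Step 1: +2 new -> 3 infected
Step 2: +5 new -> 8 infected
Step 3: +7 new -> 15 infected
Step 4: +8 new -> 23 infected
Step 5: +6 new -> 29 infected
Step 6: +6 new -> 35 infected
Step 7: +2 new -> 37 infected
Step 8: +0 new -> 37 infected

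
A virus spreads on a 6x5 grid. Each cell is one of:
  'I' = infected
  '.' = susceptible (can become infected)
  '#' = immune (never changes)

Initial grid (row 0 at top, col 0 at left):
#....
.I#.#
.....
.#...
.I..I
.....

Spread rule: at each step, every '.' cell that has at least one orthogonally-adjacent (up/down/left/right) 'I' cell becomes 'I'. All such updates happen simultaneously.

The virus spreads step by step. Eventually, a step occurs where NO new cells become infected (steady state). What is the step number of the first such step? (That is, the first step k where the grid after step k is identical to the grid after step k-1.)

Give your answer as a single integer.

Step 0 (initial): 3 infected
Step 1: +9 new -> 12 infected
Step 2: +10 new -> 22 infected
Step 3: +2 new -> 24 infected
Step 4: +2 new -> 26 infected
Step 5: +0 new -> 26 infected

Answer: 5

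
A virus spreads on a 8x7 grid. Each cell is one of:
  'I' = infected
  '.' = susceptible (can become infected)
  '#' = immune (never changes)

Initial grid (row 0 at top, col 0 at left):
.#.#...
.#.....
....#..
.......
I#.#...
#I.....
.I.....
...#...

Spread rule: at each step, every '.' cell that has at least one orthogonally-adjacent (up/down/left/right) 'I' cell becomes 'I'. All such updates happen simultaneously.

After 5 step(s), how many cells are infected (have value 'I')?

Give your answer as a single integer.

Answer: 34

Derivation:
Step 0 (initial): 3 infected
Step 1: +5 new -> 8 infected
Step 2: +7 new -> 15 infected
Step 3: +5 new -> 20 infected
Step 4: +7 new -> 27 infected
Step 5: +7 new -> 34 infected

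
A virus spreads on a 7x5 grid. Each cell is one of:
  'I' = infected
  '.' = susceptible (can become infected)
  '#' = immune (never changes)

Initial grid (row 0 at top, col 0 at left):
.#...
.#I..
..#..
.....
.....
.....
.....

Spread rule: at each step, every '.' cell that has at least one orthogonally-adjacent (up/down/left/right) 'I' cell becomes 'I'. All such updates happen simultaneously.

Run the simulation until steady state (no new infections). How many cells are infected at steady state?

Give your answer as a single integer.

Step 0 (initial): 1 infected
Step 1: +2 new -> 3 infected
Step 2: +3 new -> 6 infected
Step 3: +3 new -> 9 infected
Step 4: +3 new -> 12 infected
Step 5: +4 new -> 16 infected
Step 6: +6 new -> 22 infected
Step 7: +5 new -> 27 infected
Step 8: +3 new -> 30 infected
Step 9: +2 new -> 32 infected
Step 10: +0 new -> 32 infected

Answer: 32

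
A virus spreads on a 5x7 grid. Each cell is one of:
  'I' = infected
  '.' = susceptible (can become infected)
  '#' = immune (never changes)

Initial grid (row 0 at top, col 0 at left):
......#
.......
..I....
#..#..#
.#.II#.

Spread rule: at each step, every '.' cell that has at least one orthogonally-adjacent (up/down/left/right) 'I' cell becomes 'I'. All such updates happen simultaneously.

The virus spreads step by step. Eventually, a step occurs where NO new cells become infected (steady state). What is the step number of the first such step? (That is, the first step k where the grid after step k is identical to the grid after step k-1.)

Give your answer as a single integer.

Answer: 6

Derivation:
Step 0 (initial): 3 infected
Step 1: +6 new -> 9 infected
Step 2: +7 new -> 16 infected
Step 3: +5 new -> 21 infected
Step 4: +4 new -> 25 infected
Step 5: +2 new -> 27 infected
Step 6: +0 new -> 27 infected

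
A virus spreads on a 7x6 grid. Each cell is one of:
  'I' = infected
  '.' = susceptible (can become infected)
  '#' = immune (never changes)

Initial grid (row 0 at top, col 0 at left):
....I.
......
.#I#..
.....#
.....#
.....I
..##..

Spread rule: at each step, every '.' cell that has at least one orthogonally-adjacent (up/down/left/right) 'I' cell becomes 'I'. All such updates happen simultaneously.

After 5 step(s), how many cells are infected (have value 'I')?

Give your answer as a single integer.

Step 0 (initial): 3 infected
Step 1: +7 new -> 10 infected
Step 2: +11 new -> 21 infected
Step 3: +8 new -> 29 infected
Step 4: +4 new -> 33 infected
Step 5: +2 new -> 35 infected

Answer: 35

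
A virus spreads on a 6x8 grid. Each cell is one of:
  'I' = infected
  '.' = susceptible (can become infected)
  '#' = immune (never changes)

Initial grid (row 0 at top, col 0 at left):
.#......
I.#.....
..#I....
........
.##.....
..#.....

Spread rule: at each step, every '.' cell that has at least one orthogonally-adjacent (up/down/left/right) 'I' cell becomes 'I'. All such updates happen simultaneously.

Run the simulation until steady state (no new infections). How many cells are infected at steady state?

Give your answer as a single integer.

Step 0 (initial): 2 infected
Step 1: +6 new -> 8 infected
Step 2: +8 new -> 16 infected
Step 3: +9 new -> 25 infected
Step 4: +7 new -> 32 infected
Step 5: +6 new -> 38 infected
Step 6: +3 new -> 41 infected
Step 7: +1 new -> 42 infected
Step 8: +0 new -> 42 infected

Answer: 42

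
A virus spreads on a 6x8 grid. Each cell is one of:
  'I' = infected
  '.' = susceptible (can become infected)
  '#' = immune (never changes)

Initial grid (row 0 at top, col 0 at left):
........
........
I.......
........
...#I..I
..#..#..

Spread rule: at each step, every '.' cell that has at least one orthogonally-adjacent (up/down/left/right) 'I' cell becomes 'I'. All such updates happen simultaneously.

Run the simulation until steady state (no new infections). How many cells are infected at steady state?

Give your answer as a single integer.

Answer: 45

Derivation:
Step 0 (initial): 3 infected
Step 1: +9 new -> 12 infected
Step 2: +12 new -> 24 infected
Step 3: +10 new -> 34 infected
Step 4: +8 new -> 42 infected
Step 5: +3 new -> 45 infected
Step 6: +0 new -> 45 infected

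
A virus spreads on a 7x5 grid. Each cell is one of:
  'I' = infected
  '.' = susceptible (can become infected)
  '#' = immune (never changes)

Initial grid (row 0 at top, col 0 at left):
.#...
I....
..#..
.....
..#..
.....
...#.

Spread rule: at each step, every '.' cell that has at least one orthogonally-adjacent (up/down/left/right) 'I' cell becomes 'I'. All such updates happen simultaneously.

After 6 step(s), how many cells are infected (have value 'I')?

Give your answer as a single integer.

Step 0 (initial): 1 infected
Step 1: +3 new -> 4 infected
Step 2: +3 new -> 7 infected
Step 3: +4 new -> 11 infected
Step 4: +6 new -> 17 infected
Step 5: +5 new -> 22 infected
Step 6: +4 new -> 26 infected

Answer: 26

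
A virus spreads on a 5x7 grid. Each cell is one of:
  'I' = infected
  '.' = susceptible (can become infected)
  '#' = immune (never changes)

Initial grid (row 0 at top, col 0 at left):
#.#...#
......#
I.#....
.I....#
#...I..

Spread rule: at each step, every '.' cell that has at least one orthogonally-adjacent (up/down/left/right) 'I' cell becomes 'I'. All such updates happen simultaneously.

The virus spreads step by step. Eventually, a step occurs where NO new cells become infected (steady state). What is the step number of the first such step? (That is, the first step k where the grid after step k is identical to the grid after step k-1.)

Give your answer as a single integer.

Step 0 (initial): 3 infected
Step 1: +8 new -> 11 infected
Step 2: +6 new -> 17 infected
Step 3: +5 new -> 22 infected
Step 4: +4 new -> 26 infected
Step 5: +2 new -> 28 infected
Step 6: +0 new -> 28 infected

Answer: 6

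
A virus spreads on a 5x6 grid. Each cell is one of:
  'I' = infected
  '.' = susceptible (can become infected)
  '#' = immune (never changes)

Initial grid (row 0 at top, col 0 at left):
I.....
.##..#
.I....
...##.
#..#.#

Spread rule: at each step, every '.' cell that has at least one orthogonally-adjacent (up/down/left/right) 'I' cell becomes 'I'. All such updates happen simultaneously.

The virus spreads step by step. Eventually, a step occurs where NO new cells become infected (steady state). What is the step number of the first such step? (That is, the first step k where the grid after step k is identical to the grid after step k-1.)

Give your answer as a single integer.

Step 0 (initial): 2 infected
Step 1: +5 new -> 7 infected
Step 2: +5 new -> 12 infected
Step 3: +4 new -> 16 infected
Step 4: +3 new -> 19 infected
Step 5: +2 new -> 21 infected
Step 6: +0 new -> 21 infected

Answer: 6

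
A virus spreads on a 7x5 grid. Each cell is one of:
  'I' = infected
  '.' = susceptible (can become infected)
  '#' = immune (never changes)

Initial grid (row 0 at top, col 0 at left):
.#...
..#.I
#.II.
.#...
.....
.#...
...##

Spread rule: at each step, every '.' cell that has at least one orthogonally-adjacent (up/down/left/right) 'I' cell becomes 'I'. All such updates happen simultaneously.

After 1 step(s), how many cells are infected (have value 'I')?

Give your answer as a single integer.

Answer: 9

Derivation:
Step 0 (initial): 3 infected
Step 1: +6 new -> 9 infected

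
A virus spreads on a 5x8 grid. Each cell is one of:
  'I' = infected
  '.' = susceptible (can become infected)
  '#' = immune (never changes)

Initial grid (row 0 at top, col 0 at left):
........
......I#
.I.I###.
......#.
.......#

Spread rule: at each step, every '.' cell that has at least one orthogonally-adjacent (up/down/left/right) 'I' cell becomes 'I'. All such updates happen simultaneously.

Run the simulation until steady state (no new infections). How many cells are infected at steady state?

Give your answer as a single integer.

Step 0 (initial): 3 infected
Step 1: +8 new -> 11 infected
Step 2: +12 new -> 23 infected
Step 3: +7 new -> 30 infected
Step 4: +1 new -> 31 infected
Step 5: +1 new -> 32 infected
Step 6: +0 new -> 32 infected

Answer: 32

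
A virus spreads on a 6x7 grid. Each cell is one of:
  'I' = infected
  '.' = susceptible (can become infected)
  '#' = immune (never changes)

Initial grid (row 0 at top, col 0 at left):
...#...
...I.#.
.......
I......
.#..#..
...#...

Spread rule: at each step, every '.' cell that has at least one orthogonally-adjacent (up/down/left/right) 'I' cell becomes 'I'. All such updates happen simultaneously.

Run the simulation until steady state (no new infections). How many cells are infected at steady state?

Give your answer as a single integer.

Answer: 37

Derivation:
Step 0 (initial): 2 infected
Step 1: +6 new -> 8 infected
Step 2: +10 new -> 18 infected
Step 3: +8 new -> 26 infected
Step 4: +4 new -> 30 infected
Step 5: +3 new -> 33 infected
Step 6: +2 new -> 35 infected
Step 7: +2 new -> 37 infected
Step 8: +0 new -> 37 infected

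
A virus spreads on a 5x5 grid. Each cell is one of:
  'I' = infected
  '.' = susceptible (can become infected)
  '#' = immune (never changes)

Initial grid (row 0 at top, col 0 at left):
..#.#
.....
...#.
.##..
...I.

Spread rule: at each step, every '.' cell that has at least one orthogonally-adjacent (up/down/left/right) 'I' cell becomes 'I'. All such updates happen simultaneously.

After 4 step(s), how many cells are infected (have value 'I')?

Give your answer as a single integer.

Answer: 10

Derivation:
Step 0 (initial): 1 infected
Step 1: +3 new -> 4 infected
Step 2: +2 new -> 6 infected
Step 3: +2 new -> 8 infected
Step 4: +2 new -> 10 infected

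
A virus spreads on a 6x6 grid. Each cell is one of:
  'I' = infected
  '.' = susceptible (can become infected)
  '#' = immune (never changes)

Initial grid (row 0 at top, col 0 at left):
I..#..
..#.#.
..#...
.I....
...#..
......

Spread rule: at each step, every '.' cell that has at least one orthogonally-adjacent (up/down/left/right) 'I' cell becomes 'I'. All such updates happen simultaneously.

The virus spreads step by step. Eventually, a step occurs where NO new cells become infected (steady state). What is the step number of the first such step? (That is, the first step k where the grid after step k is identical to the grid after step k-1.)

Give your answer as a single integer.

Step 0 (initial): 2 infected
Step 1: +6 new -> 8 infected
Step 2: +7 new -> 15 infected
Step 3: +4 new -> 19 infected
Step 4: +5 new -> 24 infected
Step 5: +3 new -> 27 infected
Step 6: +2 new -> 29 infected
Step 7: +1 new -> 30 infected
Step 8: +1 new -> 31 infected
Step 9: +0 new -> 31 infected

Answer: 9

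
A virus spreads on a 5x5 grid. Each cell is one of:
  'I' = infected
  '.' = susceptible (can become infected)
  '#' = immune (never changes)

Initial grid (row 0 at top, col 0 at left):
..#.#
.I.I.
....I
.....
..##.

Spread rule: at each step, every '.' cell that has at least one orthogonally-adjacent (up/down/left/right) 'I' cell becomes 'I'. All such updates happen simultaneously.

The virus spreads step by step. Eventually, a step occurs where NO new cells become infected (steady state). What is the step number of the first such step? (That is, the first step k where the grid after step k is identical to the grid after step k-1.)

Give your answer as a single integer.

Step 0 (initial): 3 infected
Step 1: +8 new -> 11 infected
Step 2: +6 new -> 17 infected
Step 3: +3 new -> 20 infected
Step 4: +1 new -> 21 infected
Step 5: +0 new -> 21 infected

Answer: 5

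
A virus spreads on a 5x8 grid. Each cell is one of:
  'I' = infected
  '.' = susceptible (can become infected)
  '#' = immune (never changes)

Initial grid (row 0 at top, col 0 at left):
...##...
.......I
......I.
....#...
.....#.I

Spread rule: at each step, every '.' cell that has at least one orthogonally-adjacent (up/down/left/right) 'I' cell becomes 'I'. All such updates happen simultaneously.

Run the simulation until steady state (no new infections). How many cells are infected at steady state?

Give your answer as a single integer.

Step 0 (initial): 3 infected
Step 1: +7 new -> 10 infected
Step 2: +4 new -> 14 infected
Step 3: +3 new -> 17 infected
Step 4: +3 new -> 20 infected
Step 5: +4 new -> 24 infected
Step 6: +6 new -> 30 infected
Step 7: +4 new -> 34 infected
Step 8: +2 new -> 36 infected
Step 9: +0 new -> 36 infected

Answer: 36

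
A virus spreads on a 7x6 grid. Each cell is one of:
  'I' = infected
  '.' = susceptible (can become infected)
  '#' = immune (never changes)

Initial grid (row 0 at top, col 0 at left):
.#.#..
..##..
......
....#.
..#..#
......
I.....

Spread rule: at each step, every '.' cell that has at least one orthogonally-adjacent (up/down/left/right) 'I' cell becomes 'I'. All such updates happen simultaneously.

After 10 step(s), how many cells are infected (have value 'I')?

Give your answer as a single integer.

Step 0 (initial): 1 infected
Step 1: +2 new -> 3 infected
Step 2: +3 new -> 6 infected
Step 3: +4 new -> 10 infected
Step 4: +4 new -> 14 infected
Step 5: +6 new -> 20 infected
Step 6: +6 new -> 26 infected
Step 7: +1 new -> 27 infected
Step 8: +1 new -> 28 infected
Step 9: +2 new -> 30 infected
Step 10: +3 new -> 33 infected

Answer: 33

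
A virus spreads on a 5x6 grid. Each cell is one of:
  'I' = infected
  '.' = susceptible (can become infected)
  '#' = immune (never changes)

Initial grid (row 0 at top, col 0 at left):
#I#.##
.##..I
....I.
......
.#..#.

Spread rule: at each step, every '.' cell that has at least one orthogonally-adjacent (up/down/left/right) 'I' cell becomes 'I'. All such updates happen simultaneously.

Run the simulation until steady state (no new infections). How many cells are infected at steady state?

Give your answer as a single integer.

Answer: 22

Derivation:
Step 0 (initial): 3 infected
Step 1: +4 new -> 7 infected
Step 2: +4 new -> 11 infected
Step 3: +5 new -> 16 infected
Step 4: +3 new -> 19 infected
Step 5: +2 new -> 21 infected
Step 6: +1 new -> 22 infected
Step 7: +0 new -> 22 infected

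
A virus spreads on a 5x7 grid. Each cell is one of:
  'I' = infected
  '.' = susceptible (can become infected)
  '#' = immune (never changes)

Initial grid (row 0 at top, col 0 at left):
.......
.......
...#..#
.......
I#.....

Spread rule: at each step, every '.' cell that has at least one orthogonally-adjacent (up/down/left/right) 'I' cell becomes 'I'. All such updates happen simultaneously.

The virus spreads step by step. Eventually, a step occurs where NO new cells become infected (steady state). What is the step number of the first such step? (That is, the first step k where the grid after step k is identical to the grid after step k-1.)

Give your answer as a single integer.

Step 0 (initial): 1 infected
Step 1: +1 new -> 2 infected
Step 2: +2 new -> 4 infected
Step 3: +3 new -> 7 infected
Step 4: +5 new -> 12 infected
Step 5: +4 new -> 16 infected
Step 6: +5 new -> 21 infected
Step 7: +5 new -> 26 infected
Step 8: +3 new -> 29 infected
Step 9: +2 new -> 31 infected
Step 10: +1 new -> 32 infected
Step 11: +0 new -> 32 infected

Answer: 11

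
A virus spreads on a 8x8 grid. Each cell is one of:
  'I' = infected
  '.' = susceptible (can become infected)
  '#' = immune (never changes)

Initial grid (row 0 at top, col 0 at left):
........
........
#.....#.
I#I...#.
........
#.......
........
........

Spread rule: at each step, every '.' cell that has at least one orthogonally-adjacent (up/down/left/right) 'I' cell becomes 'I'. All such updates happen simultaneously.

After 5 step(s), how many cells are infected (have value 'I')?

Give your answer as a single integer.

Answer: 41

Derivation:
Step 0 (initial): 2 infected
Step 1: +4 new -> 6 infected
Step 2: +7 new -> 13 infected
Step 3: +9 new -> 22 infected
Step 4: +10 new -> 32 infected
Step 5: +9 new -> 41 infected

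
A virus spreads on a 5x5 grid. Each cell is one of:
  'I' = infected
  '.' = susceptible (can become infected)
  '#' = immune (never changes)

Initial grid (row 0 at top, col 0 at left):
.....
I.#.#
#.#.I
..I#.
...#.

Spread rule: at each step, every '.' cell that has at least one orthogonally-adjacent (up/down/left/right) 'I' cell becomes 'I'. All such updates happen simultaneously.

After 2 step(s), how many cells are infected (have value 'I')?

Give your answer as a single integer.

Answer: 15

Derivation:
Step 0 (initial): 3 infected
Step 1: +6 new -> 9 infected
Step 2: +6 new -> 15 infected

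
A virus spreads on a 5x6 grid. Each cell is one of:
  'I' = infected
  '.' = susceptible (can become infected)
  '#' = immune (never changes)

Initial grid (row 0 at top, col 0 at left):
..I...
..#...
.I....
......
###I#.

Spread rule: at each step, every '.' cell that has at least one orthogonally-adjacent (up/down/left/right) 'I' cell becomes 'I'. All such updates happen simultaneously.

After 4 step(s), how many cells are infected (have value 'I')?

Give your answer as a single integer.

Answer: 25

Derivation:
Step 0 (initial): 3 infected
Step 1: +7 new -> 10 infected
Step 2: +8 new -> 18 infected
Step 3: +4 new -> 22 infected
Step 4: +3 new -> 25 infected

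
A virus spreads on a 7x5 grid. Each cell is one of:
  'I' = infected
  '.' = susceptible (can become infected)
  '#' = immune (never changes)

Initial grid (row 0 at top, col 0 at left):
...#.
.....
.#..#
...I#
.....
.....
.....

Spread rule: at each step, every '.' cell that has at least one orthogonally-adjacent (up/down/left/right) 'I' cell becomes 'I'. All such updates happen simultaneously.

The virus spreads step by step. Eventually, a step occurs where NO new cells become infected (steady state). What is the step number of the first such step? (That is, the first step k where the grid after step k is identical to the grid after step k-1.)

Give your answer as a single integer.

Answer: 7

Derivation:
Step 0 (initial): 1 infected
Step 1: +3 new -> 4 infected
Step 2: +6 new -> 10 infected
Step 3: +7 new -> 17 infected
Step 4: +8 new -> 25 infected
Step 5: +4 new -> 29 infected
Step 6: +2 new -> 31 infected
Step 7: +0 new -> 31 infected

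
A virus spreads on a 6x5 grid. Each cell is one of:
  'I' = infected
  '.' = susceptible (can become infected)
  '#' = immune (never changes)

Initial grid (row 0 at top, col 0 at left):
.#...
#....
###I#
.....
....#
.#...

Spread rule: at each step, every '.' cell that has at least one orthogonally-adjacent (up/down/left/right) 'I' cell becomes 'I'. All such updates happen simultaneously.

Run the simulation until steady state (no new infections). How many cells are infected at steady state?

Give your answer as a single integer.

Step 0 (initial): 1 infected
Step 1: +2 new -> 3 infected
Step 2: +6 new -> 9 infected
Step 3: +6 new -> 15 infected
Step 4: +4 new -> 19 infected
Step 5: +1 new -> 20 infected
Step 6: +1 new -> 21 infected
Step 7: +0 new -> 21 infected

Answer: 21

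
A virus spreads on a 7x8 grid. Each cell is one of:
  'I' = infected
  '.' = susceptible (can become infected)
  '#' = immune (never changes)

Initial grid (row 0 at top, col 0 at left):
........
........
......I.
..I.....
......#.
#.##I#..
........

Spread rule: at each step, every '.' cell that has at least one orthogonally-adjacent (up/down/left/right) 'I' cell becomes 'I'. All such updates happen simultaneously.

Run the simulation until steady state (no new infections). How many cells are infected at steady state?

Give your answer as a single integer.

Step 0 (initial): 3 infected
Step 1: +10 new -> 13 infected
Step 2: +16 new -> 29 infected
Step 3: +12 new -> 41 infected
Step 4: +8 new -> 49 infected
Step 5: +2 new -> 51 infected
Step 6: +0 new -> 51 infected

Answer: 51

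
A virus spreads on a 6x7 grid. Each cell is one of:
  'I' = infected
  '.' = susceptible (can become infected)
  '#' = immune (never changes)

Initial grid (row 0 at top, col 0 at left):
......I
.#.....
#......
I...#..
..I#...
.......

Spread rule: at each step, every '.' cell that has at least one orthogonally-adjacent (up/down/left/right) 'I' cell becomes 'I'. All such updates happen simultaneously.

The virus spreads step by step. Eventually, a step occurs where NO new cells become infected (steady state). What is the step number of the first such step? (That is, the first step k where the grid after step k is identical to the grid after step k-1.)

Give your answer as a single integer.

Answer: 8

Derivation:
Step 0 (initial): 3 infected
Step 1: +7 new -> 10 infected
Step 2: +9 new -> 19 infected
Step 3: +7 new -> 26 infected
Step 4: +7 new -> 33 infected
Step 5: +3 new -> 36 infected
Step 6: +1 new -> 37 infected
Step 7: +1 new -> 38 infected
Step 8: +0 new -> 38 infected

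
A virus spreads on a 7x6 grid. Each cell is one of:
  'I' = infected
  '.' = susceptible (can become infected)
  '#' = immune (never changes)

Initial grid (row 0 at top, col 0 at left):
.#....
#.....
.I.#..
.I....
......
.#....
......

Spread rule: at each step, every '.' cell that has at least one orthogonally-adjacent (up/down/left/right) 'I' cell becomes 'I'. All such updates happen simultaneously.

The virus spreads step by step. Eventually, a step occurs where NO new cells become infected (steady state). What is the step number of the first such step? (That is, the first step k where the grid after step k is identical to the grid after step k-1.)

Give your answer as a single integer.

Step 0 (initial): 2 infected
Step 1: +6 new -> 8 infected
Step 2: +4 new -> 12 infected
Step 3: +6 new -> 18 infected
Step 4: +8 new -> 26 infected
Step 5: +7 new -> 33 infected
Step 6: +3 new -> 36 infected
Step 7: +1 new -> 37 infected
Step 8: +0 new -> 37 infected

Answer: 8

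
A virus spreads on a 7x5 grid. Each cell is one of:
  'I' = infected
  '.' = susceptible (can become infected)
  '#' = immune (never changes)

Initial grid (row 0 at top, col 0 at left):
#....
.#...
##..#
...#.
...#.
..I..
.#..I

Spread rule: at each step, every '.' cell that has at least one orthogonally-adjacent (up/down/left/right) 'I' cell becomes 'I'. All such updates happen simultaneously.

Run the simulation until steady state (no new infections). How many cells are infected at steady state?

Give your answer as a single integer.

Step 0 (initial): 2 infected
Step 1: +6 new -> 8 infected
Step 2: +4 new -> 12 infected
Step 3: +5 new -> 17 infected
Step 4: +3 new -> 20 infected
Step 5: +2 new -> 22 infected
Step 6: +3 new -> 25 infected
Step 7: +1 new -> 26 infected
Step 8: +0 new -> 26 infected

Answer: 26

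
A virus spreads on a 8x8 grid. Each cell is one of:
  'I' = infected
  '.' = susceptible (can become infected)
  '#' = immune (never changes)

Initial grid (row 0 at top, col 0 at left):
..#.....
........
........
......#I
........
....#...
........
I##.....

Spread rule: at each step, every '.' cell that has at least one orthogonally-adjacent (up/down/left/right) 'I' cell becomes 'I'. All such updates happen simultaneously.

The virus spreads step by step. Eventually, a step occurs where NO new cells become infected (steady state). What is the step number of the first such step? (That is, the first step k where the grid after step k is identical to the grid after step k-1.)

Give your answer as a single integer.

Answer: 9

Derivation:
Step 0 (initial): 2 infected
Step 1: +3 new -> 5 infected
Step 2: +6 new -> 11 infected
Step 3: +9 new -> 20 infected
Step 4: +12 new -> 32 infected
Step 5: +13 new -> 45 infected
Step 6: +9 new -> 54 infected
Step 7: +4 new -> 58 infected
Step 8: +1 new -> 59 infected
Step 9: +0 new -> 59 infected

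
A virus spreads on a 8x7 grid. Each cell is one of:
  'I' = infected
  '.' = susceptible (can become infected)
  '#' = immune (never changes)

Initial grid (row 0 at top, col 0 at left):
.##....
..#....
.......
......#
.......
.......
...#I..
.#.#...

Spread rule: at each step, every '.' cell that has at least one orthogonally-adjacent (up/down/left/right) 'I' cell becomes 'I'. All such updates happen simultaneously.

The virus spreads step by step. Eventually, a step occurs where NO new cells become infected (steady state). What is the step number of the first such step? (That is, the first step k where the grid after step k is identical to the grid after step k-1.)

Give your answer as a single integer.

Answer: 11

Derivation:
Step 0 (initial): 1 infected
Step 1: +3 new -> 4 infected
Step 2: +5 new -> 9 infected
Step 3: +6 new -> 15 infected
Step 4: +7 new -> 22 infected
Step 5: +8 new -> 30 infected
Step 6: +8 new -> 38 infected
Step 7: +6 new -> 44 infected
Step 8: +3 new -> 47 infected
Step 9: +1 new -> 48 infected
Step 10: +1 new -> 49 infected
Step 11: +0 new -> 49 infected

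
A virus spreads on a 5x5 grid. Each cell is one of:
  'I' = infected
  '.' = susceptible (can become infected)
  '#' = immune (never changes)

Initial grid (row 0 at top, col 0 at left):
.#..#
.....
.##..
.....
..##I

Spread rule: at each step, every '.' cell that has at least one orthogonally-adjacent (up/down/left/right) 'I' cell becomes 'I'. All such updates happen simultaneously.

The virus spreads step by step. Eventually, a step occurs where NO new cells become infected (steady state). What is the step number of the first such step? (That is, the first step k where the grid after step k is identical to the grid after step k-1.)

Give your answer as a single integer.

Answer: 9

Derivation:
Step 0 (initial): 1 infected
Step 1: +1 new -> 2 infected
Step 2: +2 new -> 4 infected
Step 3: +3 new -> 7 infected
Step 4: +2 new -> 9 infected
Step 5: +4 new -> 13 infected
Step 6: +4 new -> 17 infected
Step 7: +1 new -> 18 infected
Step 8: +1 new -> 19 infected
Step 9: +0 new -> 19 infected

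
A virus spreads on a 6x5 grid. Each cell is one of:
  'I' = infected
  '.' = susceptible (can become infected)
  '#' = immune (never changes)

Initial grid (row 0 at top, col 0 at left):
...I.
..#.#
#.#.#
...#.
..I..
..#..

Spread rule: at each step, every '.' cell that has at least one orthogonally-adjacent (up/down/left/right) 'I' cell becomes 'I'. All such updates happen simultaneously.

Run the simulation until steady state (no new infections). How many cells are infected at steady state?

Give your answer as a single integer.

Answer: 23

Derivation:
Step 0 (initial): 2 infected
Step 1: +6 new -> 8 infected
Step 2: +7 new -> 15 infected
Step 3: +7 new -> 22 infected
Step 4: +1 new -> 23 infected
Step 5: +0 new -> 23 infected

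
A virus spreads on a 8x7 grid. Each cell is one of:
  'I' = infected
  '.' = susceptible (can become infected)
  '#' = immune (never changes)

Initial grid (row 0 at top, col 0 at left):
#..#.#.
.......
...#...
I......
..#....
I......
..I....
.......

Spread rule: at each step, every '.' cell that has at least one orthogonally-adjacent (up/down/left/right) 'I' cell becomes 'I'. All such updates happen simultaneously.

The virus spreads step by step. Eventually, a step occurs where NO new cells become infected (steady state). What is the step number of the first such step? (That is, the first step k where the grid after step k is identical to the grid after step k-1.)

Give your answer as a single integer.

Answer: 10

Derivation:
Step 0 (initial): 3 infected
Step 1: +9 new -> 12 infected
Step 2: +9 new -> 21 infected
Step 3: +7 new -> 28 infected
Step 4: +7 new -> 35 infected
Step 5: +7 new -> 42 infected
Step 6: +4 new -> 46 infected
Step 7: +3 new -> 49 infected
Step 8: +1 new -> 50 infected
Step 9: +1 new -> 51 infected
Step 10: +0 new -> 51 infected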